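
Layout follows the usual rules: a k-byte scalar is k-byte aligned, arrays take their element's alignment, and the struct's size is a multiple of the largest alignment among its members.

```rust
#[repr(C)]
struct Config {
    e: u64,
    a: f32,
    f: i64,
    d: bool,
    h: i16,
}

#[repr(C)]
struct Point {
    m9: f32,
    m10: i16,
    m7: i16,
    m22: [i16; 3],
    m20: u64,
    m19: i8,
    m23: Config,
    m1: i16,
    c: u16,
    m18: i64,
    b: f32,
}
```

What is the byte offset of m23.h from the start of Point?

Config: @0: e [8B, align 8] → 8; @8: a [4B, align 4] → 12; +4 pad (align 8); @16: f [8B, align 8] → 24; @24: d [1B, align 1] → 25; +1 pad (align 2); @26: h [2B, align 2] → 28; +4 tail pad (align 8); size 32, align 8
@0: m9 [4B, align 4] → 4
@4: m10 [2B, align 2] → 6
@6: m7 [2B, align 2] → 8
@8: m22 [6B, align 2] → 14
+2 pad (align 8)
@16: m20 [8B, align 8] → 24
@24: m19 [1B, align 1] → 25
+7 pad (align 8)
@32: m23 [32B, align 8] → 64
within Config: h at 26
32 + 26 = 58

58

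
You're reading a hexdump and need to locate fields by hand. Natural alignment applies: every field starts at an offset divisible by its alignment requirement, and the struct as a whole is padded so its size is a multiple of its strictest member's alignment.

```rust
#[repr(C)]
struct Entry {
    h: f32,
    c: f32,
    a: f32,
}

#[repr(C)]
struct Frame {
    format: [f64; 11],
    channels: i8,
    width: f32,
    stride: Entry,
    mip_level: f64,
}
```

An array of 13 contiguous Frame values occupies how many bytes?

1560

Entry: 0..4  h  (4B, 4-aligned); 4..8  c  (4B, 4-aligned); 8..12  a  (4B, 4-aligned); sizeof = 12, alignof = 4
0..88  format  (88B, 8-aligned)
88..89  channels  (1B, 1-aligned)
89..92  -- padding (3B)
92..96  width  (4B, 4-aligned)
96..108  stride  (12B, 4-aligned)
108..112  -- padding (4B)
112..120  mip_level  (8B, 8-aligned)
sizeof = 120, alignof = 8
array of 13: 13 × 120 = 1560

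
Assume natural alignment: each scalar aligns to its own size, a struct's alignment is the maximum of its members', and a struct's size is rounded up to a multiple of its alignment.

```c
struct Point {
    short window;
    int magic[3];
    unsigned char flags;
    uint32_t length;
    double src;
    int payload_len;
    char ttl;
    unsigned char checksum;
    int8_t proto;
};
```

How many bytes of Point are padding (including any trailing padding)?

0..2  window  (2B, 2-aligned)
2..4  -- padding (2B)
4..16  magic  (12B, 4-aligned)
16..17  flags  (1B, 1-aligned)
17..20  -- padding (3B)
20..24  length  (4B, 4-aligned)
24..32  src  (8B, 8-aligned)
32..36  payload_len  (4B, 4-aligned)
36..37  ttl  (1B, 1-aligned)
37..38  checksum  (1B, 1-aligned)
38..39  proto  (1B, 1-aligned)
39..40  -- tail padding (1B)
sizeof = 40, alignof = 8
data bytes 34, size 40 → padding 6

6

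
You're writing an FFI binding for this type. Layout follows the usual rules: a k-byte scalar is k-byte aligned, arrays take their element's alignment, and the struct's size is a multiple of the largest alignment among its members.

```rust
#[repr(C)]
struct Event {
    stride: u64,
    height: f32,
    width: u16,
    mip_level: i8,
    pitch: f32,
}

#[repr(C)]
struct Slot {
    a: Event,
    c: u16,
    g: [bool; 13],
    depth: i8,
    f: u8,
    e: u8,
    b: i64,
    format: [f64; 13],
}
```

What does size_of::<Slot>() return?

Event: stride at 0 (size 8, align 8) → ends 8; height at 8 (size 4, align 4) → ends 12; width at 12 (size 2, align 2) → ends 14; mip_level at 14 (size 1, align 1) → ends 15; pad 1 to align 4 for pitch; pitch at 16 (size 4, align 4) → ends 20; tail pad 4 to reach multiple of 8; total 24 bytes, alignment 8
a at 0 (size 24, align 8) → ends 24
c at 24 (size 2, align 2) → ends 26
g at 26 (size 13, align 1) → ends 39
depth at 39 (size 1, align 1) → ends 40
f at 40 (size 1, align 1) → ends 41
e at 41 (size 1, align 1) → ends 42
pad 6 to align 8 for b
b at 48 (size 8, align 8) → ends 56
format at 56 (size 104, align 8) → ends 160
total 160 bytes, alignment 8

160 bytes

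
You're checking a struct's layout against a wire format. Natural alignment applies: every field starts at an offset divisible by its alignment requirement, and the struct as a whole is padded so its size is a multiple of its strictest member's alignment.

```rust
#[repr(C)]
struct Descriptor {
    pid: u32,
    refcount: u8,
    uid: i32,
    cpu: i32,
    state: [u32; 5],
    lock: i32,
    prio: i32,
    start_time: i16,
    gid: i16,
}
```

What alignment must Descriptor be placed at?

member alignments: pid=4, refcount=1, uid=4, cpu=4, state=4, lock=4, prio=4, start_time=2, gid=2
max = 4

4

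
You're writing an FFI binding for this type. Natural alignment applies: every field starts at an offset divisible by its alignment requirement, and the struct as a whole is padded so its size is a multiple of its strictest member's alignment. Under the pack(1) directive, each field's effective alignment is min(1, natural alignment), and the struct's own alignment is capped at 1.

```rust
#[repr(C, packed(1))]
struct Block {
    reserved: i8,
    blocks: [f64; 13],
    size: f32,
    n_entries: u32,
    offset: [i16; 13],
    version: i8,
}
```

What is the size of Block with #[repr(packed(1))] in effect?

140

0..1  reserved  (1B, 1-aligned)
1..105  blocks  (104B, 1-aligned)
105..109  size  (4B, 1-aligned)
109..113  n_entries  (4B, 1-aligned)
113..139  offset  (26B, 1-aligned)
139..140  version  (1B, 1-aligned)
sizeof = 140, alignof = 1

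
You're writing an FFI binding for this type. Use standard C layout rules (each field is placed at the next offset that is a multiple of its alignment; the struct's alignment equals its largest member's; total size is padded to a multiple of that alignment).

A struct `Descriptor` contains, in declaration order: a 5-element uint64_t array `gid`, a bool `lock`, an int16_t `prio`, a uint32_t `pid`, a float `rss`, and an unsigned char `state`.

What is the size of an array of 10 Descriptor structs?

gid at 0 (size 40, align 8) → ends 40
lock at 40 (size 1, align 1) → ends 41
pad 1 to align 2 for prio
prio at 42 (size 2, align 2) → ends 44
pid at 44 (size 4, align 4) → ends 48
rss at 48 (size 4, align 4) → ends 52
state at 52 (size 1, align 1) → ends 53
tail pad 3 to reach multiple of 8
total 56 bytes, alignment 8
array of 10: 10 × 56 = 560

560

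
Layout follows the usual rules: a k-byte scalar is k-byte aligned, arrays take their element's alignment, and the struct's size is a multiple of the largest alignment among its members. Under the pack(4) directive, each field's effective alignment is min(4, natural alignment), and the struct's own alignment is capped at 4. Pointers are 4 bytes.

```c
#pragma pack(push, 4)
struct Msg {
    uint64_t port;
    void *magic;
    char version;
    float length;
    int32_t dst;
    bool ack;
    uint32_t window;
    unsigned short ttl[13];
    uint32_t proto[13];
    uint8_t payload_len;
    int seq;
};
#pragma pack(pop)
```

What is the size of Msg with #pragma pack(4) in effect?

120

port at 0 (size 8, align 4) → ends 8
magic at 8 (size 4, align 4) → ends 12
version at 12 (size 1, align 1) → ends 13
pad 3 to align 4 for length
length at 16 (size 4, align 4) → ends 20
dst at 20 (size 4, align 4) → ends 24
ack at 24 (size 1, align 1) → ends 25
pad 3 to align 4 for window
window at 28 (size 4, align 4) → ends 32
ttl at 32 (size 26, align 2) → ends 58
pad 2 to align 4 for proto
proto at 60 (size 52, align 4) → ends 112
payload_len at 112 (size 1, align 1) → ends 113
pad 3 to align 4 for seq
seq at 116 (size 4, align 4) → ends 120
total 120 bytes, alignment 4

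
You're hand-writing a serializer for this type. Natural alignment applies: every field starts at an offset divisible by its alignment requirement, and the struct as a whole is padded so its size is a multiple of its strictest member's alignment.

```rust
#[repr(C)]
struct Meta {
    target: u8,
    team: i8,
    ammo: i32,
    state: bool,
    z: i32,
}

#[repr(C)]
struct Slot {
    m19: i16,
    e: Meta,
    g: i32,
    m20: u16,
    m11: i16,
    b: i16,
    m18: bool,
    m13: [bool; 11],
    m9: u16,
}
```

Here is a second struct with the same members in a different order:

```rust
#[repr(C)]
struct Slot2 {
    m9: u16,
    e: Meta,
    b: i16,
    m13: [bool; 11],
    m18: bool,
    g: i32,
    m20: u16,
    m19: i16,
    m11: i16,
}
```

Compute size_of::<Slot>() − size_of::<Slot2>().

-4

Meta: 0..1  target  (1B, 1-aligned); 1..2  team  (1B, 1-aligned); 2..4  -- padding (2B); 4..8  ammo  (4B, 4-aligned); 8..9  state  (1B, 1-aligned); 9..12  -- padding (3B); 12..16  z  (4B, 4-aligned); sizeof = 16, alignof = 4
0..2  m19  (2B, 2-aligned)
2..4  -- padding (2B)
4..20  e  (16B, 4-aligned)
20..24  g  (4B, 4-aligned)
24..26  m20  (2B, 2-aligned)
26..28  m11  (2B, 2-aligned)
28..30  b  (2B, 2-aligned)
30..31  m18  (1B, 1-aligned)
31..42  m13  (11B, 1-aligned)
42..44  m9  (2B, 2-aligned)
sizeof = 44, alignof = 4
— Slot2 —
0..2  m9  (2B, 2-aligned)
2..4  -- padding (2B)
4..20  e  (16B, 4-aligned)
20..22  b  (2B, 2-aligned)
22..33  m13  (11B, 1-aligned)
33..34  m18  (1B, 1-aligned)
34..36  -- padding (2B)
36..40  g  (4B, 4-aligned)
40..42  m20  (2B, 2-aligned)
42..44  m19  (2B, 2-aligned)
44..46  m11  (2B, 2-aligned)
46..48  -- tail padding (2B)
sizeof = 48, alignof = 4
44 − 48 = -4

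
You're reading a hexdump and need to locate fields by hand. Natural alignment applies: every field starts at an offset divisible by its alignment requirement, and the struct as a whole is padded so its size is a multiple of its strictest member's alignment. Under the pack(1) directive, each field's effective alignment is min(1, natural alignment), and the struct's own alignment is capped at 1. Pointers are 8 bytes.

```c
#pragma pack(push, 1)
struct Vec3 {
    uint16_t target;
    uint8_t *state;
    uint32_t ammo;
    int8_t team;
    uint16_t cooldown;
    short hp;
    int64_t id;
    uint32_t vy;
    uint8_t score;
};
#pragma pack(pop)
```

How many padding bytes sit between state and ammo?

0

@0: target [2B, align 1] → 2
@2: state [8B, align 1] → 10
@10: ammo [4B, align 1] → 14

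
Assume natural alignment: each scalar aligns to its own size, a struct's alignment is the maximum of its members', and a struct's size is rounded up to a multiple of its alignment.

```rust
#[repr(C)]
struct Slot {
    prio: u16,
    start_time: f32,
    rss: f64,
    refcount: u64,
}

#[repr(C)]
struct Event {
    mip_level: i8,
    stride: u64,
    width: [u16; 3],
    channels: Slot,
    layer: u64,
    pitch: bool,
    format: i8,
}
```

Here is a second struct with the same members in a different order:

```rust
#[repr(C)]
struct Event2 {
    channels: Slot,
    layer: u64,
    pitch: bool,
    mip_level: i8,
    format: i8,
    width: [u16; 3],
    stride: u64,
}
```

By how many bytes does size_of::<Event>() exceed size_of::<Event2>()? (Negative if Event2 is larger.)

8

Slot: 0..2  prio  (2B, 2-aligned); 2..4  -- padding (2B); 4..8  start_time  (4B, 4-aligned); 8..16  rss  (8B, 8-aligned); 16..24  refcount  (8B, 8-aligned); sizeof = 24, alignof = 8
0..1  mip_level  (1B, 1-aligned)
1..8  -- padding (7B)
8..16  stride  (8B, 8-aligned)
16..22  width  (6B, 2-aligned)
22..24  -- padding (2B)
24..48  channels  (24B, 8-aligned)
48..56  layer  (8B, 8-aligned)
56..57  pitch  (1B, 1-aligned)
57..58  format  (1B, 1-aligned)
58..64  -- tail padding (6B)
sizeof = 64, alignof = 8
— Event2 —
0..24  channels  (24B, 8-aligned)
24..32  layer  (8B, 8-aligned)
32..33  pitch  (1B, 1-aligned)
33..34  mip_level  (1B, 1-aligned)
34..35  format  (1B, 1-aligned)
35..36  -- padding (1B)
36..42  width  (6B, 2-aligned)
42..48  -- padding (6B)
48..56  stride  (8B, 8-aligned)
sizeof = 56, alignof = 8
64 − 56 = 8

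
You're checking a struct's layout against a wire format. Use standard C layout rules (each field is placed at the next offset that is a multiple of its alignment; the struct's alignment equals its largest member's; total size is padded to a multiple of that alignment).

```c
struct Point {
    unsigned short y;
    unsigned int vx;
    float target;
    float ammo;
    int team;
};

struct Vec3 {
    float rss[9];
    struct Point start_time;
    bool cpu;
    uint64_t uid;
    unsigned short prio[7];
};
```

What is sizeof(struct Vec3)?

88 bytes

Point: 0..2  y  (2B, 2-aligned); 2..4  -- padding (2B); 4..8  vx  (4B, 4-aligned); 8..12  target  (4B, 4-aligned); 12..16  ammo  (4B, 4-aligned); 16..20  team  (4B, 4-aligned); sizeof = 20, alignof = 4
0..36  rss  (36B, 4-aligned)
36..56  start_time  (20B, 4-aligned)
56..57  cpu  (1B, 1-aligned)
57..64  -- padding (7B)
64..72  uid  (8B, 8-aligned)
72..86  prio  (14B, 2-aligned)
86..88  -- tail padding (2B)
sizeof = 88, alignof = 8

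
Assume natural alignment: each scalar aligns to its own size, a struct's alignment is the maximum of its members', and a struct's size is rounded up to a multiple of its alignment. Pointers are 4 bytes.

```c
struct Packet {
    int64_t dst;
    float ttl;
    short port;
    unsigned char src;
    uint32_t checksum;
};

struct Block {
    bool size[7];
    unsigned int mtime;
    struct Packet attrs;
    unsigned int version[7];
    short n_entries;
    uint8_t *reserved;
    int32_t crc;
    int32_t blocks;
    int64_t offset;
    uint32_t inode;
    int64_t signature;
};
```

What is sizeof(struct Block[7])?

Packet: dst at 0 (size 8, align 8) → ends 8; ttl at 8 (size 4, align 4) → ends 12; port at 12 (size 2, align 2) → ends 14; src at 14 (size 1, align 1) → ends 15; pad 1 to align 4 for checksum; checksum at 16 (size 4, align 4) → ends 20; tail pad 4 to reach multiple of 8; total 24 bytes, alignment 8
size at 0 (size 7, align 1) → ends 7
pad 1 to align 4 for mtime
mtime at 8 (size 4, align 4) → ends 12
pad 4 to align 8 for attrs
attrs at 16 (size 24, align 8) → ends 40
version at 40 (size 28, align 4) → ends 68
n_entries at 68 (size 2, align 2) → ends 70
pad 2 to align 4 for reserved
reserved at 72 (size 4, align 4) → ends 76
crc at 76 (size 4, align 4) → ends 80
blocks at 80 (size 4, align 4) → ends 84
pad 4 to align 8 for offset
offset at 88 (size 8, align 8) → ends 96
inode at 96 (size 4, align 4) → ends 100
pad 4 to align 8 for signature
signature at 104 (size 8, align 8) → ends 112
total 112 bytes, alignment 8
array of 7: 7 × 112 = 784

784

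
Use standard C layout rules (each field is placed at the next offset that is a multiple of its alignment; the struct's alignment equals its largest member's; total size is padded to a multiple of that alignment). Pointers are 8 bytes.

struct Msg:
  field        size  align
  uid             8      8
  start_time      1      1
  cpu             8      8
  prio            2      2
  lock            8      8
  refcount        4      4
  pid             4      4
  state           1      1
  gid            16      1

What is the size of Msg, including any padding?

uid at 0 (size 8, align 8) → ends 8
start_time at 8 (size 1, align 1) → ends 9
pad 7 to align 8 for cpu
cpu at 16 (size 8, align 8) → ends 24
prio at 24 (size 2, align 2) → ends 26
pad 6 to align 8 for lock
lock at 32 (size 8, align 8) → ends 40
refcount at 40 (size 4, align 4) → ends 44
pid at 44 (size 4, align 4) → ends 48
state at 48 (size 1, align 1) → ends 49
gid at 49 (size 16, align 1) → ends 65
tail pad 7 to reach multiple of 8
total 72 bytes, alignment 8

72 bytes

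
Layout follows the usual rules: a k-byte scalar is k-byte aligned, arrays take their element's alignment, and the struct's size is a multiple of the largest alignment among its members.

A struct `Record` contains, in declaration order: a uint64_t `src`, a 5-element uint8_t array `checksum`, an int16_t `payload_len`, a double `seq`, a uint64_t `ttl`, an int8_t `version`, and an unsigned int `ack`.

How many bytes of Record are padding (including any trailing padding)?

0..8  src  (8B, 8-aligned)
8..13  checksum  (5B, 1-aligned)
13..14  -- padding (1B)
14..16  payload_len  (2B, 2-aligned)
16..24  seq  (8B, 8-aligned)
24..32  ttl  (8B, 8-aligned)
32..33  version  (1B, 1-aligned)
33..36  -- padding (3B)
36..40  ack  (4B, 4-aligned)
sizeof = 40, alignof = 8
data bytes 36, size 40 → padding 4

4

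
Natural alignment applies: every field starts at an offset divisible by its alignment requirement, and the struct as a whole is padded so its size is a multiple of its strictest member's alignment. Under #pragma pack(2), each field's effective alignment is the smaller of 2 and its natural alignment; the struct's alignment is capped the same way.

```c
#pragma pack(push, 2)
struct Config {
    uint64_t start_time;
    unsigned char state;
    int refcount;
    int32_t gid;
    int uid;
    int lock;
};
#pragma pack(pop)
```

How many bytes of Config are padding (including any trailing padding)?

1

start_time at 0 (size 8, align 2) → ends 8
state at 8 (size 1, align 1) → ends 9
pad 1 to align 2 for refcount
refcount at 10 (size 4, align 2) → ends 14
gid at 14 (size 4, align 2) → ends 18
uid at 18 (size 4, align 2) → ends 22
lock at 22 (size 4, align 2) → ends 26
total 26 bytes, alignment 2
data bytes 25, size 26 → padding 1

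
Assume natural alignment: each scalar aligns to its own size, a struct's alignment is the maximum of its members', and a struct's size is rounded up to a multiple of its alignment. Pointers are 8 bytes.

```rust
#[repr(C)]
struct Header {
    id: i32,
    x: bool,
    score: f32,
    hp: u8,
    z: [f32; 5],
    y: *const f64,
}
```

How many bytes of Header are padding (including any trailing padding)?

@0: id [4B, align 4] → 4
@4: x [1B, align 1] → 5
+3 pad (align 4)
@8: score [4B, align 4] → 12
@12: hp [1B, align 1] → 13
+3 pad (align 4)
@16: z [20B, align 4] → 36
+4 pad (align 8)
@40: y [8B, align 8] → 48
size 48, align 8
data bytes 38, size 48 → padding 10

10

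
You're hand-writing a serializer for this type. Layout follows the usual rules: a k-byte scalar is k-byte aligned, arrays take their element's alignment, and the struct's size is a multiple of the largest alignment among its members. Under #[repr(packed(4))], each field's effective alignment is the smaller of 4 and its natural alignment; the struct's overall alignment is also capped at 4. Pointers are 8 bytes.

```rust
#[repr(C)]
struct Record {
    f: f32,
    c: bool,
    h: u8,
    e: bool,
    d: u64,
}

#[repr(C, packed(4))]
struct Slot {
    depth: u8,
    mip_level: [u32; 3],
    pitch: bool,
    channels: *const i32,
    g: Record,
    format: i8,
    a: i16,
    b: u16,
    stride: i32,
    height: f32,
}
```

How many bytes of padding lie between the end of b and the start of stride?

2

Record: 0..4  f  (4B, 4-aligned); 4..5  c  (1B, 1-aligned); 5..6  h  (1B, 1-aligned); 6..7  e  (1B, 1-aligned); 7..8  -- padding (1B); 8..16  d  (8B, 8-aligned); sizeof = 16, alignof = 8
0..1  depth  (1B, 1-aligned)
1..4  -- padding (3B)
4..16  mip_level  (12B, 4-aligned)
16..17  pitch  (1B, 1-aligned)
17..20  -- padding (3B)
20..28  channels  (8B, 4-aligned)
28..44  g  (16B, 4-aligned)
44..45  format  (1B, 1-aligned)
45..46  -- padding (1B)
46..48  a  (2B, 2-aligned)
48..50  b  (2B, 2-aligned)
50..52  -- padding (2B)
52..56  stride  (4B, 4-aligned)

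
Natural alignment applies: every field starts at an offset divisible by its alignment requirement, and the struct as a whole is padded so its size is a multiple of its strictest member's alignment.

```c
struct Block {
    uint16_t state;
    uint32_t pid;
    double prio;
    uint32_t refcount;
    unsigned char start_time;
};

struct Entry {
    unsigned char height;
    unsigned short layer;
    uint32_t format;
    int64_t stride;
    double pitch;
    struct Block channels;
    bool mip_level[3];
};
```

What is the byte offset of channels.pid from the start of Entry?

28

Block: @0: state [2B, align 2] → 2; +2 pad (align 4); @4: pid [4B, align 4] → 8; @8: prio [8B, align 8] → 16; @16: refcount [4B, align 4] → 20; @20: start_time [1B, align 1] → 21; +3 tail pad (align 8); size 24, align 8
@0: height [1B, align 1] → 1
+1 pad (align 2)
@2: layer [2B, align 2] → 4
@4: format [4B, align 4] → 8
@8: stride [8B, align 8] → 16
@16: pitch [8B, align 8] → 24
@24: channels [24B, align 8] → 48
within Block: pid at 4
24 + 4 = 28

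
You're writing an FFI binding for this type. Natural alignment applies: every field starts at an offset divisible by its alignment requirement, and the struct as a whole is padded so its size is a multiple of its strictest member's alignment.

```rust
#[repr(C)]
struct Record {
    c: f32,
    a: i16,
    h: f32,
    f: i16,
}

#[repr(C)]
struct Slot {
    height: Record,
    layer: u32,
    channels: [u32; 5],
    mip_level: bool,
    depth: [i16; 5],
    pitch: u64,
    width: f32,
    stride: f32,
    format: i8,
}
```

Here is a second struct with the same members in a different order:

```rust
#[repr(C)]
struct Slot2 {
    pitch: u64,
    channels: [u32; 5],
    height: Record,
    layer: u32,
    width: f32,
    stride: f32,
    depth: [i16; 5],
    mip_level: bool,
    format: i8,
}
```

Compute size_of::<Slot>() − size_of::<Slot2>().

Record: c at 0 (size 4, align 4) → ends 4; a at 4 (size 2, align 2) → ends 6; pad 2 to align 4 for h; h at 8 (size 4, align 4) → ends 12; f at 12 (size 2, align 2) → ends 14; tail pad 2 to reach multiple of 4; total 16 bytes, alignment 4
height at 0 (size 16, align 4) → ends 16
layer at 16 (size 4, align 4) → ends 20
channels at 20 (size 20, align 4) → ends 40
mip_level at 40 (size 1, align 1) → ends 41
pad 1 to align 2 for depth
depth at 42 (size 10, align 2) → ends 52
pad 4 to align 8 for pitch
pitch at 56 (size 8, align 8) → ends 64
width at 64 (size 4, align 4) → ends 68
stride at 68 (size 4, align 4) → ends 72
format at 72 (size 1, align 1) → ends 73
tail pad 7 to reach multiple of 8
total 80 bytes, alignment 8
— Slot2 —
pitch at 0 (size 8, align 8) → ends 8
channels at 8 (size 20, align 4) → ends 28
height at 28 (size 16, align 4) → ends 44
layer at 44 (size 4, align 4) → ends 48
width at 48 (size 4, align 4) → ends 52
stride at 52 (size 4, align 4) → ends 56
depth at 56 (size 10, align 2) → ends 66
mip_level at 66 (size 1, align 1) → ends 67
format at 67 (size 1, align 1) → ends 68
tail pad 4 to reach multiple of 8
total 72 bytes, alignment 8
80 − 72 = 8

8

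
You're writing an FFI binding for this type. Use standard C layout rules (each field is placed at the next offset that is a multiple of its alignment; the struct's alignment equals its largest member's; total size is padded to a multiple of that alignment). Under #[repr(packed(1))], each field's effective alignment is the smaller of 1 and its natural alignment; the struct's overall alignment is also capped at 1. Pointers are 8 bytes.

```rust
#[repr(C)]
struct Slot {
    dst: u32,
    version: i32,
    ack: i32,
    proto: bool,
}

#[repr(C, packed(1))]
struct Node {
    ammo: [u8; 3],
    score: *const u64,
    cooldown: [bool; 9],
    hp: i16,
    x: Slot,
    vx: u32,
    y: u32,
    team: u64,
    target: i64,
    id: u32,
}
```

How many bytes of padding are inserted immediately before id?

Slot: 0..4  dst  (4B, 4-aligned); 4..8  version  (4B, 4-aligned); 8..12  ack  (4B, 4-aligned); 12..13  proto  (1B, 1-aligned); 13..16  -- tail padding (3B); sizeof = 16, alignof = 4
0..3  ammo  (3B, 1-aligned)
3..11  score  (8B, 1-aligned)
11..20  cooldown  (9B, 1-aligned)
20..22  hp  (2B, 1-aligned)
22..38  x  (16B, 1-aligned)
38..42  vx  (4B, 1-aligned)
42..46  y  (4B, 1-aligned)
46..54  team  (8B, 1-aligned)
54..62  target  (8B, 1-aligned)
62..66  id  (4B, 1-aligned)

0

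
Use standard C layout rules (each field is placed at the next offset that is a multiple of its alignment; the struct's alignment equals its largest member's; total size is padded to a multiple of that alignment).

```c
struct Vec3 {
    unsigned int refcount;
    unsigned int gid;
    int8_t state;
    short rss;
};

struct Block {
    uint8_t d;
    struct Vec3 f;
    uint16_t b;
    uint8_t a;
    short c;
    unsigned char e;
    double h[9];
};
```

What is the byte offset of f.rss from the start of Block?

Vec3: 0..4  refcount  (4B, 4-aligned); 4..8  gid  (4B, 4-aligned); 8..9  state  (1B, 1-aligned); 9..10  -- padding (1B); 10..12  rss  (2B, 2-aligned); sizeof = 12, alignof = 4
0..1  d  (1B, 1-aligned)
1..4  -- padding (3B)
4..16  f  (12B, 4-aligned)
within Vec3: rss at 10
4 + 10 = 14

14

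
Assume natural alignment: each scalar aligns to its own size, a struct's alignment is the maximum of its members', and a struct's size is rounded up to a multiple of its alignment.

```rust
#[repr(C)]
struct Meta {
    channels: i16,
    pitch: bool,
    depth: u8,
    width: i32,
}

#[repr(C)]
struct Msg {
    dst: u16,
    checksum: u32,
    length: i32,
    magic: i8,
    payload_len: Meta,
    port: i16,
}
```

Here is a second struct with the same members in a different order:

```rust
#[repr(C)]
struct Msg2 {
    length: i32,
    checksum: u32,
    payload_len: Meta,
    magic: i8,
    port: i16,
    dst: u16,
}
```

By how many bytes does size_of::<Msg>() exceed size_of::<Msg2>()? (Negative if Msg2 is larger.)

Meta: @0: channels [2B, align 2] → 2; @2: pitch [1B, align 1] → 3; @3: depth [1B, align 1] → 4; @4: width [4B, align 4] → 8; size 8, align 4
@0: dst [2B, align 2] → 2
+2 pad (align 4)
@4: checksum [4B, align 4] → 8
@8: length [4B, align 4] → 12
@12: magic [1B, align 1] → 13
+3 pad (align 4)
@16: payload_len [8B, align 4] → 24
@24: port [2B, align 2] → 26
+2 tail pad (align 4)
size 28, align 4
— Msg2 —
@0: length [4B, align 4] → 4
@4: checksum [4B, align 4] → 8
@8: payload_len [8B, align 4] → 16
@16: magic [1B, align 1] → 17
+1 pad (align 2)
@18: port [2B, align 2] → 20
@20: dst [2B, align 2] → 22
+2 tail pad (align 4)
size 24, align 4
28 − 24 = 4

4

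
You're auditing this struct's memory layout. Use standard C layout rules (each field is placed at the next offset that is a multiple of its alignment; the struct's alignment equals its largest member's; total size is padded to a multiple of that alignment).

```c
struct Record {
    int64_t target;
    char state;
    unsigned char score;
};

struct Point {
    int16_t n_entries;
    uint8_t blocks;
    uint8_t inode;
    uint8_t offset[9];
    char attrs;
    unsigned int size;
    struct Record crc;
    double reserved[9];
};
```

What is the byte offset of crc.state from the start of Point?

Record: target at 0 (size 8, align 8) → ends 8; state at 8 (size 1, align 1) → ends 9; score at 9 (size 1, align 1) → ends 10; tail pad 6 to reach multiple of 8; total 16 bytes, alignment 8
n_entries at 0 (size 2, align 2) → ends 2
blocks at 2 (size 1, align 1) → ends 3
inode at 3 (size 1, align 1) → ends 4
offset at 4 (size 9, align 1) → ends 13
attrs at 13 (size 1, align 1) → ends 14
pad 2 to align 4 for size
size at 16 (size 4, align 4) → ends 20
pad 4 to align 8 for crc
crc at 24 (size 16, align 8) → ends 40
within Record: state at 8
24 + 8 = 32

32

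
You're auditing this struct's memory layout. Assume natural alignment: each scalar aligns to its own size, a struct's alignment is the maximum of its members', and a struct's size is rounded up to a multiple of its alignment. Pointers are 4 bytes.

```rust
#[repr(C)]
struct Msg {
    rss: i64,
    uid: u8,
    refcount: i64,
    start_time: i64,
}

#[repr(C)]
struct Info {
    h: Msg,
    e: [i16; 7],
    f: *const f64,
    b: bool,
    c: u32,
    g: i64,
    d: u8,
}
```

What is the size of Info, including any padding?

Msg: 0..8  rss  (8B, 8-aligned); 8..9  uid  (1B, 1-aligned); 9..16  -- padding (7B); 16..24  refcount  (8B, 8-aligned); 24..32  start_time  (8B, 8-aligned); sizeof = 32, alignof = 8
0..32  h  (32B, 8-aligned)
32..46  e  (14B, 2-aligned)
46..48  -- padding (2B)
48..52  f  (4B, 4-aligned)
52..53  b  (1B, 1-aligned)
53..56  -- padding (3B)
56..60  c  (4B, 4-aligned)
60..64  -- padding (4B)
64..72  g  (8B, 8-aligned)
72..73  d  (1B, 1-aligned)
73..80  -- tail padding (7B)
sizeof = 80, alignof = 8

80 bytes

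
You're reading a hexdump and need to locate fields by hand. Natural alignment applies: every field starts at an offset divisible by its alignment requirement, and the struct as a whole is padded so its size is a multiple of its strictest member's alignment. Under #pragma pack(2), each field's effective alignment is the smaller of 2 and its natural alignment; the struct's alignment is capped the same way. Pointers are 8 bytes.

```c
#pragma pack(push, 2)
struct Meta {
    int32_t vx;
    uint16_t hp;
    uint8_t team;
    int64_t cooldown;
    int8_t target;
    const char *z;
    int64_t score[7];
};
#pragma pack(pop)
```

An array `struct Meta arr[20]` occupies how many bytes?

1640

0..4  vx  (4B, 2-aligned)
4..6  hp  (2B, 2-aligned)
6..7  team  (1B, 1-aligned)
7..8  -- padding (1B)
8..16  cooldown  (8B, 2-aligned)
16..17  target  (1B, 1-aligned)
17..18  -- padding (1B)
18..26  z  (8B, 2-aligned)
26..82  score  (56B, 2-aligned)
sizeof = 82, alignof = 2
array of 20: 20 × 82 = 1640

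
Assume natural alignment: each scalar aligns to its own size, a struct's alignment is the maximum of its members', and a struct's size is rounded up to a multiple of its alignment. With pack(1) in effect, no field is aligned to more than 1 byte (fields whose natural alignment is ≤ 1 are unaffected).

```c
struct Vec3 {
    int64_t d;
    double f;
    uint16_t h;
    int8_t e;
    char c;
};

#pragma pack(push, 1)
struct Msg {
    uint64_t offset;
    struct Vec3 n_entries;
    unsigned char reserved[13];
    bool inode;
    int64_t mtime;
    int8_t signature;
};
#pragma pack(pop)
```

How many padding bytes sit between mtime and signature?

0

Vec3: @0: d [8B, align 8] → 8; @8: f [8B, align 8] → 16; @16: h [2B, align 2] → 18; @18: e [1B, align 1] → 19; @19: c [1B, align 1] → 20; +4 tail pad (align 8); size 24, align 8
@0: offset [8B, align 1] → 8
@8: n_entries [24B, align 1] → 32
@32: reserved [13B, align 1] → 45
@45: inode [1B, align 1] → 46
@46: mtime [8B, align 1] → 54
@54: signature [1B, align 1] → 55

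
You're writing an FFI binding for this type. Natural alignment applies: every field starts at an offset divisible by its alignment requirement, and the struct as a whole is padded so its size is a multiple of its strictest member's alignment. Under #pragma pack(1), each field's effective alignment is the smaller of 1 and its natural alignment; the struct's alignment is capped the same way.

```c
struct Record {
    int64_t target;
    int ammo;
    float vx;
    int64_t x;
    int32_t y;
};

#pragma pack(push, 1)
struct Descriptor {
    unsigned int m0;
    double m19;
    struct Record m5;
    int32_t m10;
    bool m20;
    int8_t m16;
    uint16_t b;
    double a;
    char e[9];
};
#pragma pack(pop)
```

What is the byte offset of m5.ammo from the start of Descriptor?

Record: 0..8  target  (8B, 8-aligned); 8..12  ammo  (4B, 4-aligned); 12..16  vx  (4B, 4-aligned); 16..24  x  (8B, 8-aligned); 24..28  y  (4B, 4-aligned); 28..32  -- tail padding (4B); sizeof = 32, alignof = 8
0..4  m0  (4B, 1-aligned)
4..12  m19  (8B, 1-aligned)
12..44  m5  (32B, 1-aligned)
within Record: ammo at 8
12 + 8 = 20

20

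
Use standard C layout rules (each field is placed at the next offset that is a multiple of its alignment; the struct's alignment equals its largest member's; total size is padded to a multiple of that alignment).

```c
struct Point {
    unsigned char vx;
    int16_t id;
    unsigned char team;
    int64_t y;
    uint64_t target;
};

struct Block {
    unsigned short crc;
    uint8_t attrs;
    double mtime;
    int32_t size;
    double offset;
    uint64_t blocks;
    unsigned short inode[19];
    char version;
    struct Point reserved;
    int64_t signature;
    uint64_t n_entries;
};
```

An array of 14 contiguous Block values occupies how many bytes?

1680

Point: 0..1  vx  (1B, 1-aligned); 1..2  -- padding (1B); 2..4  id  (2B, 2-aligned); 4..5  team  (1B, 1-aligned); 5..8  -- padding (3B); 8..16  y  (8B, 8-aligned); 16..24  target  (8B, 8-aligned); sizeof = 24, alignof = 8
0..2  crc  (2B, 2-aligned)
2..3  attrs  (1B, 1-aligned)
3..8  -- padding (5B)
8..16  mtime  (8B, 8-aligned)
16..20  size  (4B, 4-aligned)
20..24  -- padding (4B)
24..32  offset  (8B, 8-aligned)
32..40  blocks  (8B, 8-aligned)
40..78  inode  (38B, 2-aligned)
78..79  version  (1B, 1-aligned)
79..80  -- padding (1B)
80..104  reserved  (24B, 8-aligned)
104..112  signature  (8B, 8-aligned)
112..120  n_entries  (8B, 8-aligned)
sizeof = 120, alignof = 8
array of 14: 14 × 120 = 1680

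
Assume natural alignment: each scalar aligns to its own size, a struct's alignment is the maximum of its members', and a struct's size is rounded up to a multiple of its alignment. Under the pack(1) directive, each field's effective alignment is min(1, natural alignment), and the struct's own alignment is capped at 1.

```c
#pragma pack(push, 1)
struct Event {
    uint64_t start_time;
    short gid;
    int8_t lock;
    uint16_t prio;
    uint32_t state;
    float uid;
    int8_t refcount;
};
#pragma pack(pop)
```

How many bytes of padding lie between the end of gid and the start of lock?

start_time at 0 (size 8, align 1) → ends 8
gid at 8 (size 2, align 1) → ends 10
lock at 10 (size 1, align 1) → ends 11

0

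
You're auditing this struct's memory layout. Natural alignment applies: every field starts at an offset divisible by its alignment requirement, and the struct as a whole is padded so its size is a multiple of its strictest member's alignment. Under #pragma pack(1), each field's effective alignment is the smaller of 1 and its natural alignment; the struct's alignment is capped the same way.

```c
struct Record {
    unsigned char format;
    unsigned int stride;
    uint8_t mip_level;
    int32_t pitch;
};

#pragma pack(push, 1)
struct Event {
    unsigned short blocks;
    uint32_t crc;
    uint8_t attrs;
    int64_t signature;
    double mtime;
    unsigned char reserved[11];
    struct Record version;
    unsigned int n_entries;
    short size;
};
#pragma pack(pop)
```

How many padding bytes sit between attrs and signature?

0

Record: @0: format [1B, align 1] → 1; +3 pad (align 4); @4: stride [4B, align 4] → 8; @8: mip_level [1B, align 1] → 9; +3 pad (align 4); @12: pitch [4B, align 4] → 16; size 16, align 4
@0: blocks [2B, align 1] → 2
@2: crc [4B, align 1] → 6
@6: attrs [1B, align 1] → 7
@7: signature [8B, align 1] → 15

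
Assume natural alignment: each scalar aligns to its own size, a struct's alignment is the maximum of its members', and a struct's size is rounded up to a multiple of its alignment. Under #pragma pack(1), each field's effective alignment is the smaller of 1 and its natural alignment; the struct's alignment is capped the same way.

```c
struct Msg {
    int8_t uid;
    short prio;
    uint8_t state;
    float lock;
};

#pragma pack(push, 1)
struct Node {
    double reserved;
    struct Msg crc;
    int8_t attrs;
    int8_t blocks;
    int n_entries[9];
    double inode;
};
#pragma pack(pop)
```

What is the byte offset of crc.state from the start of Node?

Msg: @0: uid [1B, align 1] → 1; +1 pad (align 2); @2: prio [2B, align 2] → 4; @4: state [1B, align 1] → 5; +3 pad (align 4); @8: lock [4B, align 4] → 12; size 12, align 4
@0: reserved [8B, align 1] → 8
@8: crc [12B, align 1] → 20
within Msg: state at 4
8 + 4 = 12

12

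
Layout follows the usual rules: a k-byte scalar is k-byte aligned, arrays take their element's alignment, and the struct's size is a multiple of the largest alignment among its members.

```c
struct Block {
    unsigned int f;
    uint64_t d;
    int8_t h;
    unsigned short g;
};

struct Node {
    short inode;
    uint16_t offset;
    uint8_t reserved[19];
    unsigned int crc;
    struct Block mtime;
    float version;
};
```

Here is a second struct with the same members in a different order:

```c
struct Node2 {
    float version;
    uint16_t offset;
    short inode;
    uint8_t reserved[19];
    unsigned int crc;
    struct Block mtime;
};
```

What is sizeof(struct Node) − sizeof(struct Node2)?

Block: @0: f [4B, align 4] → 4; +4 pad (align 8); @8: d [8B, align 8] → 16; @16: h [1B, align 1] → 17; +1 pad (align 2); @18: g [2B, align 2] → 20; +4 tail pad (align 8); size 24, align 8
@0: inode [2B, align 2] → 2
@2: offset [2B, align 2] → 4
@4: reserved [19B, align 1] → 23
+1 pad (align 4)
@24: crc [4B, align 4] → 28
+4 pad (align 8)
@32: mtime [24B, align 8] → 56
@56: version [4B, align 4] → 60
+4 tail pad (align 8)
size 64, align 8
— Node2 —
@0: version [4B, align 4] → 4
@4: offset [2B, align 2] → 6
@6: inode [2B, align 2] → 8
@8: reserved [19B, align 1] → 27
+1 pad (align 4)
@28: crc [4B, align 4] → 32
@32: mtime [24B, align 8] → 56
size 56, align 8
64 − 56 = 8

8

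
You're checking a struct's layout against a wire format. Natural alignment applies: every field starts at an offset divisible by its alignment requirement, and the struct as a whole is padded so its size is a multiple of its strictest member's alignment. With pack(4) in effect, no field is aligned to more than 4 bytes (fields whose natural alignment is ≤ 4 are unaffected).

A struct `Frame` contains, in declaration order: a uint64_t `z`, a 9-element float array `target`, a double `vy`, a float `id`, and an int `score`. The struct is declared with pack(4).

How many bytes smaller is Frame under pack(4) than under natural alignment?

natural layout:
  z at 0 (size 8, align 8) → ends 8
  target at 8 (size 36, align 4) → ends 44
  pad 4 to align 8 for vy
  vy at 48 (size 8, align 8) → ends 56
  id at 56 (size 4, align 4) → ends 60
  score at 60 (size 4, align 4) → ends 64
  total 64 bytes, alignment 8
packed(4) layout:
  z at 0 (size 8, align 4) → ends 8
  target at 8 (size 36, align 4) → ends 44
  vy at 44 (size 8, align 4) → ends 52
  id at 52 (size 4, align 4) → ends 56
  score at 56 (size 4, align 4) → ends 60
  total 60 bytes, alignment 4
64 − 60 = 4

4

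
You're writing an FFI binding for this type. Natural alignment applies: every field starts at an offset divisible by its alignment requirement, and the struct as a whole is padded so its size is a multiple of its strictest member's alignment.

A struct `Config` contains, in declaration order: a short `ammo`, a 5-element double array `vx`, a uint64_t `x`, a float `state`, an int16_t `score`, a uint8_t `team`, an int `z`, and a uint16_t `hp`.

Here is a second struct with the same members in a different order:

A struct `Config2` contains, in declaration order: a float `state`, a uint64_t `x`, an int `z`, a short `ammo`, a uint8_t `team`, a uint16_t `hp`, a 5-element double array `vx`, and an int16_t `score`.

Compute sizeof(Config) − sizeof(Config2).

-8

0..2  ammo  (2B, 2-aligned)
2..8  -- padding (6B)
8..48  vx  (40B, 8-aligned)
48..56  x  (8B, 8-aligned)
56..60  state  (4B, 4-aligned)
60..62  score  (2B, 2-aligned)
62..63  team  (1B, 1-aligned)
63..64  -- padding (1B)
64..68  z  (4B, 4-aligned)
68..70  hp  (2B, 2-aligned)
70..72  -- tail padding (2B)
sizeof = 72, alignof = 8
— Config2 —
0..4  state  (4B, 4-aligned)
4..8  -- padding (4B)
8..16  x  (8B, 8-aligned)
16..20  z  (4B, 4-aligned)
20..22  ammo  (2B, 2-aligned)
22..23  team  (1B, 1-aligned)
23..24  -- padding (1B)
24..26  hp  (2B, 2-aligned)
26..32  -- padding (6B)
32..72  vx  (40B, 8-aligned)
72..74  score  (2B, 2-aligned)
74..80  -- tail padding (6B)
sizeof = 80, alignof = 8
72 − 80 = -8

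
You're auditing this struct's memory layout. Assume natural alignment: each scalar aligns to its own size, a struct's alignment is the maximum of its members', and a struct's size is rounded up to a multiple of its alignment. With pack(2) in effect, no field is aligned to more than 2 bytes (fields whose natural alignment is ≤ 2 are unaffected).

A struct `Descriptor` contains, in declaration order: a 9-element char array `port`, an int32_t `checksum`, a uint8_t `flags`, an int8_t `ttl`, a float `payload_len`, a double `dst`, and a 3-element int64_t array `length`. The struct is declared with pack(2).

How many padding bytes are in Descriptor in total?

@0: port [9B, align 1] → 9
+1 pad (align 2)
@10: checksum [4B, align 2] → 14
@14: flags [1B, align 1] → 15
@15: ttl [1B, align 1] → 16
@16: payload_len [4B, align 2] → 20
@20: dst [8B, align 2] → 28
@28: length [24B, align 2] → 52
size 52, align 2
data bytes 51, size 52 → padding 1

1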